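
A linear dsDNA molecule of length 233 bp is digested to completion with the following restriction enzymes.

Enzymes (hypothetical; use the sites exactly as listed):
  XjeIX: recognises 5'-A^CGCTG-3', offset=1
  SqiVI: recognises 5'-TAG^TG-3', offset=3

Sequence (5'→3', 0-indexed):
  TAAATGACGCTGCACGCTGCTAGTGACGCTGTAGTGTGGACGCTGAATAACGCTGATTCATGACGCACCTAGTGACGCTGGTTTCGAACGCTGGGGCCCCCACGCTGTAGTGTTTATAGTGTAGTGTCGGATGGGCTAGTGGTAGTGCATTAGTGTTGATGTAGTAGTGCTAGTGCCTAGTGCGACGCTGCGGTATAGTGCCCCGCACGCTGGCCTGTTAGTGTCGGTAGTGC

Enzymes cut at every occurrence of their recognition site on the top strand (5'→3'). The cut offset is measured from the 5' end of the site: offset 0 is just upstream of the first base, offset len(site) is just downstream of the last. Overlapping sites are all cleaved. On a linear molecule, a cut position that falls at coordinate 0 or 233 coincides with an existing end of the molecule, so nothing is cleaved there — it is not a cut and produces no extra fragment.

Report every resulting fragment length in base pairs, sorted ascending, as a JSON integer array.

Site scan:
  XjeIX ACGCTG/1: at [6, 13, 25, 39, 49, 74, 87, 101, 184, 206] ⇒ [7, 14, 26, 40, 50, 75, 88, 102, 185, 207]
  SqiVI TAGTG/3: at [20, 31, 69, 107, 116, 121, 136, 142, 150, 164, 170, 177, 195, 218, 227] ⇒ [23, 34, 72, 110, 119, 124, 139, 145, 153, 167, 173, 180, 198, 221, 230]

Pooled cuts: [7, 14, 23, 26, 34, 40, 50, 72, 75, 88, 102, 110, 119, 124, 139, 145, 153, 167, 173, 180, 185, 198, 207, 221, 230]

Fragments:
  [0,7): 7 bp
  [7,14): 7 bp
  [14,23): 9 bp
  [23,26): 3 bp
  [26,34): 8 bp
  [34,40): 6 bp
  [40,50): 10 bp
  [50,72): 22 bp
  [72,75): 3 bp
  [75,88): 13 bp
  [88,102): 14 bp
  [102,110): 8 bp
  [110,119): 9 bp
  [119,124): 5 bp
  [124,139): 15 bp
  [139,145): 6 bp
  [145,153): 8 bp
  [153,167): 14 bp
  [167,173): 6 bp
  [173,180): 7 bp
  [180,185): 5 bp
  [185,198): 13 bp
  [198,207): 9 bp
  [207,221): 14 bp
  [221,230): 9 bp
  [230,233): 3 bp

[3,3,3,5,5,6,6,6,7,7,7,8,8,8,9,9,9,9,10,13,13,14,14,14,15,22]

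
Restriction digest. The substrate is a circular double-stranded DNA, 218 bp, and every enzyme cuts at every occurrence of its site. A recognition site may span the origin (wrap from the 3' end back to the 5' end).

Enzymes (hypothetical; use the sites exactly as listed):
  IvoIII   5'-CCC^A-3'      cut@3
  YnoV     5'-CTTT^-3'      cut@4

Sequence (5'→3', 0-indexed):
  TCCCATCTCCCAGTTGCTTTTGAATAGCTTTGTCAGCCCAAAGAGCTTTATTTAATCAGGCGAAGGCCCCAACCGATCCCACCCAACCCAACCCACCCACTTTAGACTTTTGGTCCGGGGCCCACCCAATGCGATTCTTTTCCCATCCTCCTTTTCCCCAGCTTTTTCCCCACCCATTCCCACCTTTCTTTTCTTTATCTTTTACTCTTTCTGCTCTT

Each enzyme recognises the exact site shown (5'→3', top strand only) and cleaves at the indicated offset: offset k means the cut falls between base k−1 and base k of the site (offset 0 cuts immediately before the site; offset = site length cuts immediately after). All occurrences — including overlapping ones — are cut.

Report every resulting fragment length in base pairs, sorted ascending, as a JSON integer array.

Site scan:
  IvoIII CCCA/3: at [1, 8, 36, 67, 77, 81, 86, 91, 95, 120, 124, 141, 156, 168, 172, 178] ⇒ [4, 11, 39, 70, 80, 84, 89, 94, 98, 123, 127, 144, 159, 171, 175, 181]
  YnoV CTTT/4: at [16, 27, 45, 99, 106, 136, 150, 161, 183, 187, 192, 198, 206, 215] ⇒ [1, 20, 31, 49, 103, 110, 140, 154, 165, 187, 191, 196, 202, 210]

Pooled cuts: [1, 4, 11, 20, 31, 39, 49, 70, 80, 84, 89, 94, 98, 103, 110, 123, 127, 140, 144, 154, 159, 165, 171, 175, 181, 187, 191, 196, 202, 210]

Fragment lengths:
  1→4: 3 bp
  4→11: 7 bp
  11→20: 9 bp
  20→31: 11 bp
  31→39: 8 bp
  39→49: 10 bp
  49→70: 21 bp
  70→80: 10 bp
  80→84: 4 bp
  84→89: 5 bp
  89→94: 5 bp
  94→98: 4 bp
  98→103: 5 bp
  103→110: 7 bp
  110→123: 13 bp
  123→127: 4 bp
  127→140: 13 bp
  140→144: 4 bp
  144→154: 10 bp
  154→159: 5 bp
  159→165: 6 bp
  165→171: 6 bp
  171→175: 4 bp
  175→181: 6 bp
  181→187: 6 bp
  187→191: 4 bp
  191→196: 5 bp
  196→202: 6 bp
  202→210: 8 bp
  210→1 (wrap): 218-210+1 = 9 bp

[3,4,4,4,4,4,4,5,5,5,5,5,6,6,6,6,6,7,7,8,8,9,9,10,10,10,11,13,13,21]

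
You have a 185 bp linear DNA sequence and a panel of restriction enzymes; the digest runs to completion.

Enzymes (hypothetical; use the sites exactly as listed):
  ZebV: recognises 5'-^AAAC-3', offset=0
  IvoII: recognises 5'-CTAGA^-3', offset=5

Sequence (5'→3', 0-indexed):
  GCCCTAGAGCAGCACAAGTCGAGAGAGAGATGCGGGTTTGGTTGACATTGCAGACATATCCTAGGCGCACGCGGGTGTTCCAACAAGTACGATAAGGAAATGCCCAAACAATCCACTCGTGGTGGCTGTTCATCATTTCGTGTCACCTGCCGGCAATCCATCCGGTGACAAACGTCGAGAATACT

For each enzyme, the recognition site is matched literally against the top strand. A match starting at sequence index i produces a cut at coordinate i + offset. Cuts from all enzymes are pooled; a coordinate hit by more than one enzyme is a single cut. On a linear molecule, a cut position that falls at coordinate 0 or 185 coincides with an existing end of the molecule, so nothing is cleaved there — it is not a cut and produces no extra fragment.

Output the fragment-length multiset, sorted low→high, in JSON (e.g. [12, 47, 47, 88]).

[8,16,64,97]

Scan for sites:
  ZebV (AAAC, off=0): starts [105, 169] → cuts [105, 169]
  IvoII (CTAGA, off=5): starts [3] → cuts [8]

Pooled cuts: [8, 105, 169]

Fragment lengths:
  [0,8): 8 bp
  [8,105): 97 bp
  [105,169): 64 bp
  [169,185): 16 bp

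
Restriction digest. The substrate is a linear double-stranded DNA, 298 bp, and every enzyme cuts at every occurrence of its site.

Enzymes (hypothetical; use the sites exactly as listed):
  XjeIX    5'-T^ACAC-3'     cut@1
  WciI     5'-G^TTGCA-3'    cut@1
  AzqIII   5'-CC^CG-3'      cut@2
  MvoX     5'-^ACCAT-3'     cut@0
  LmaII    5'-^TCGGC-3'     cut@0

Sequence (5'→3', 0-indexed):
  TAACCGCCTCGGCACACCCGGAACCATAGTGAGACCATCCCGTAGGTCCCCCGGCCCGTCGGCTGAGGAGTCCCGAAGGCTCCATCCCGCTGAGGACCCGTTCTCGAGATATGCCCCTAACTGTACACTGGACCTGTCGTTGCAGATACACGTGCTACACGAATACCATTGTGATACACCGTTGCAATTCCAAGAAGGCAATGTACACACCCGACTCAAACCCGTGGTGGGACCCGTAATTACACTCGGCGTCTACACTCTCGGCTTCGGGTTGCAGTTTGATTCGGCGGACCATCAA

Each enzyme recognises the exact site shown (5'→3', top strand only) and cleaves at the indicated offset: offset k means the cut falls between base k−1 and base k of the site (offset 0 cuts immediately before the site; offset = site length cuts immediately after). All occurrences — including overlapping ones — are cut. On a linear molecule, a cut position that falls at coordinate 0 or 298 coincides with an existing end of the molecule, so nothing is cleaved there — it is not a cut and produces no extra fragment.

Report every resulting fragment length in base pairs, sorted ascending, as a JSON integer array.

[2,4,4,5,6,6,7,7,7,7,8,8,8,8,9,9,10,11,11,11,11,11,11,12,12,14,15,15,23,26]

Scan for sites:
  XjeIX (TACAC, off=1): starts [123, 146, 155, 174, 203, 240, 253] → cuts [124, 147, 156, 175, 204, 241, 254]
  WciI (GTTGCA, off=1): starts [138, 180, 270] → cuts [139, 181, 271]
  AzqIII (CCCG, off=2): starts [16, 38, 49, 54, 71, 85, 96, 209, 220, 232] → cuts [18, 40, 51, 56, 73, 87, 98, 211, 222, 234]
  MvoX (ACCAT, off=0): starts [22, 33, 164, 290] → cuts [22, 33, 164, 290]
  LmaII (TCGGC, off=0): starts [8, 58, 245, 260, 283] → cuts [8, 58, 245, 260, 283]

Pooled cuts: [8, 18, 22, 33, 40, 51, 56, 58, 73, 87, 98, 124, 139, 147, 156, 164, 175, 181, 204, 211, 222, 234, 241, 245, 254, 260, 271, 283, 290]

Fragment lengths:
  [0,8): 8 bp
  [8,18): 10 bp
  [18,22): 4 bp
  [22,33): 11 bp
  [33,40): 7 bp
  [40,51): 11 bp
  [51,56): 5 bp
  [56,58): 2 bp
  [58,73): 15 bp
  [73,87): 14 bp
  [87,98): 11 bp
  [98,124): 26 bp
  [124,139): 15 bp
  [139,147): 8 bp
  [147,156): 9 bp
  [156,164): 8 bp
  [164,175): 11 bp
  [175,181): 6 bp
  [181,204): 23 bp
  [204,211): 7 bp
  [211,222): 11 bp
  [222,234): 12 bp
  [234,241): 7 bp
  [241,245): 4 bp
  [245,254): 9 bp
  [254,260): 6 bp
  [260,271): 11 bp
  [271,283): 12 bp
  [283,290): 7 bp
  [290,298): 8 bp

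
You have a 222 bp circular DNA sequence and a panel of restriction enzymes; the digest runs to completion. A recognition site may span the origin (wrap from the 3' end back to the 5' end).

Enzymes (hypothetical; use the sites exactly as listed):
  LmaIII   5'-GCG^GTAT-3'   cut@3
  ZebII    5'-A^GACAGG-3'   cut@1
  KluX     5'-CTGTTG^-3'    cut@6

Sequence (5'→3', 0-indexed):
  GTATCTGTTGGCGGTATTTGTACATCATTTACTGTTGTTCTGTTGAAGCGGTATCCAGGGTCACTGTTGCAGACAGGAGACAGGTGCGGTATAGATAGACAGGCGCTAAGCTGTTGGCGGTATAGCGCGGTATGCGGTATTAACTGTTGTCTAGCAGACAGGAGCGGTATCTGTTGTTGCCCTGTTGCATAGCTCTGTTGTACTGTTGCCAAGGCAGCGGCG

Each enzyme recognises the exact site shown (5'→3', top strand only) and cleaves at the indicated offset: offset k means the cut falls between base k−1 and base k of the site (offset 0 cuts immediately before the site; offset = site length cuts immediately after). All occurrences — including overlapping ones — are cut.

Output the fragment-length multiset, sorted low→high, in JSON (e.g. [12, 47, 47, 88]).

[2,3,3,5,7,7,7,8,8,9,10,10,10,10,10,11,13,13,14,19,19,24]

Per-enzyme occurrences:
  LmaIII (GCGGTAT, off=3): starts [10, 47, 85, 116, 126, 133, 163, 219] → cuts [0, 13, 50, 88, 119, 129, 136, 166]
  ZebII (AGACAGG, off=1): starts [70, 77, 96, 155] → cuts [71, 78, 97, 156]
  KluX (CTGTTG, off=6): starts [4, 31, 39, 63, 110, 143, 170, 181, 194, 202] → cuts [10, 37, 45, 69, 116, 149, 176, 187, 200, 208]

Pooled cuts: [0, 10, 13, 37, 45, 50, 69, 71, 78, 88, 97, 116, 119, 129, 136, 149, 156, 166, 176, 187, 200, 208]

Fragments:
  0→10: 10 bp
  10→13: 3 bp
  13→37: 24 bp
  37→45: 8 bp
  45→50: 5 bp
  50→69: 19 bp
  69→71: 2 bp
  71→78: 7 bp
  78→88: 10 bp
  88→97: 9 bp
  97→116: 19 bp
  116→119: 3 bp
  119→129: 10 bp
  129→136: 7 bp
  136→149: 13 bp
  149→156: 7 bp
  156→166: 10 bp
  166→176: 10 bp
  176→187: 11 bp
  187→200: 13 bp
  200→208: 8 bp
  208→0 (wrap): 222-208+0 = 14 bp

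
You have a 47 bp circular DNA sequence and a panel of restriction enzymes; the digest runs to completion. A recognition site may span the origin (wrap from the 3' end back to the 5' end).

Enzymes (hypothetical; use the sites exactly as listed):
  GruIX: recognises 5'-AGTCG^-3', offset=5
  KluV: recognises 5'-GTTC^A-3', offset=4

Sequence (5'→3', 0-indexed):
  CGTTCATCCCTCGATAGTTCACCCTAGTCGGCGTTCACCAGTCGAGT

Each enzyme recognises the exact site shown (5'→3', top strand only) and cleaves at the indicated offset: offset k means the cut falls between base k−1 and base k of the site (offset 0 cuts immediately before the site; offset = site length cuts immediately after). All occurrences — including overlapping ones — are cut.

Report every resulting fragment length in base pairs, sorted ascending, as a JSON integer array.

Per-enzyme occurrences:
  GruIX (AGTCG, off=5): starts [25, 39, 44] → cuts [2, 30, 44]
  KluV (GTTCA, off=4): starts [1, 16, 32] → cuts [5, 20, 36]

Pooled cuts: [2, 5, 20, 30, 36, 44]

Fragment lengths:
  2→5: 3 bp
  5→20: 15 bp
  20→30: 10 bp
  30→36: 6 bp
  36→44: 8 bp
  44→2 (wrap): 47-44+2 = 5 bp

[3,5,6,8,10,15]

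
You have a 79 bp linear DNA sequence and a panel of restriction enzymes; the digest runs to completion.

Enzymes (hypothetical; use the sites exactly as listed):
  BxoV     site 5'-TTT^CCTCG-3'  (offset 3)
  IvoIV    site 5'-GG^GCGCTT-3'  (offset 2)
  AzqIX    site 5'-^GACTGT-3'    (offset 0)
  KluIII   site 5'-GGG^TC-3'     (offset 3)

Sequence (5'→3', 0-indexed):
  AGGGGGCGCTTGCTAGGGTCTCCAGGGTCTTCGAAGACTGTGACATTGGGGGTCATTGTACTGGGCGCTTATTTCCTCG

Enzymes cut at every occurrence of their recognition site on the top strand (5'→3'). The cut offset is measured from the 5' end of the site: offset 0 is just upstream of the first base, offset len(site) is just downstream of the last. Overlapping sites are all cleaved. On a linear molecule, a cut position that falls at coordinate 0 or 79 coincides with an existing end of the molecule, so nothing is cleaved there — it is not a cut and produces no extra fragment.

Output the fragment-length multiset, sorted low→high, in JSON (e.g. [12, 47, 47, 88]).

Site scan:
  BxoV TTTCCTCG/3: at [71] ⇒ [74]
  IvoIV GGGCGCTT/2: at [3, 62] ⇒ [5, 64]
  AzqIX GACTGT/0: at [35] ⇒ [35]
  KluIII GGGTC/3: at [15, 24, 49] ⇒ [18, 27, 52]

All cut coordinates (distinct, sorted): [5, 18, 27, 35, 52, 64, 74]

Fragment lengths:
  [0,5): 5 bp
  [5,18): 13 bp
  [18,27): 9 bp
  [27,35): 8 bp
  [35,52): 17 bp
  [52,64): 12 bp
  [64,74): 10 bp
  [74,79): 5 bp

[5,5,8,9,10,12,13,17]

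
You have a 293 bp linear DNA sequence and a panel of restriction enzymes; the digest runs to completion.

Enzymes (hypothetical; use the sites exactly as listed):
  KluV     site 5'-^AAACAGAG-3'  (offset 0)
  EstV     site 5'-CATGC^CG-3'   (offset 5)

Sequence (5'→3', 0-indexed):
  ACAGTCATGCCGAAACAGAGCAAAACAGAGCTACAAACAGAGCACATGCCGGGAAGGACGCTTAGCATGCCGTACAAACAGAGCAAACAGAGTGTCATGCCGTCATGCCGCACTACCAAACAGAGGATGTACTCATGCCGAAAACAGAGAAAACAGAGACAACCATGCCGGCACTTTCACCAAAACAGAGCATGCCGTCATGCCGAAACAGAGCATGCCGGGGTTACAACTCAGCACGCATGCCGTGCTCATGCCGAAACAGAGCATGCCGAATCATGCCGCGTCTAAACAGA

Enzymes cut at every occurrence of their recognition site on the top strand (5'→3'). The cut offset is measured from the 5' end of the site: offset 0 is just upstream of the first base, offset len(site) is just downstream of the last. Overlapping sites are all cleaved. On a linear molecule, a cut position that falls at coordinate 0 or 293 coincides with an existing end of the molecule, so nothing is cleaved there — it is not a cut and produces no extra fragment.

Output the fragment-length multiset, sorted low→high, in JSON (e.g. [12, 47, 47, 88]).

Site scan:
  KluV AAACAGAG/0: at [12, 22, 34, 75, 84, 117, 141, 150, 182, 205, 256] ⇒ [12, 22, 34, 75, 84, 117, 141, 150, 182, 205, 256]
  EstV CATGCCG/5: at [5, 44, 65, 95, 103, 133, 163, 190, 198, 213, 238, 249, 264, 274] ⇒ [10, 49, 70, 100, 108, 138, 168, 195, 203, 218, 243, 254, 269, 279]

Pooled cuts: [10, 12, 22, 34, 49, 70, 75, 84, 100, 108, 117, 138, 141, 150, 168, 182, 195, 203, 205, 218, 243, 254, 256, 269, 279]

Fragment lengths:
  [0,10): 10 bp
  [10,12): 2 bp
  [12,22): 10 bp
  [22,34): 12 bp
  [34,49): 15 bp
  [49,70): 21 bp
  [70,75): 5 bp
  [75,84): 9 bp
  [84,100): 16 bp
  [100,108): 8 bp
  [108,117): 9 bp
  [117,138): 21 bp
  [138,141): 3 bp
  [141,150): 9 bp
  [150,168): 18 bp
  [168,182): 14 bp
  [182,195): 13 bp
  [195,203): 8 bp
  [203,205): 2 bp
  [205,218): 13 bp
  [218,243): 25 bp
  [243,254): 11 bp
  [254,256): 2 bp
  [256,269): 13 bp
  [269,279): 10 bp
  [279,293): 14 bp

[2,2,2,3,5,8,8,9,9,9,10,10,10,11,12,13,13,13,14,14,15,16,18,21,21,25]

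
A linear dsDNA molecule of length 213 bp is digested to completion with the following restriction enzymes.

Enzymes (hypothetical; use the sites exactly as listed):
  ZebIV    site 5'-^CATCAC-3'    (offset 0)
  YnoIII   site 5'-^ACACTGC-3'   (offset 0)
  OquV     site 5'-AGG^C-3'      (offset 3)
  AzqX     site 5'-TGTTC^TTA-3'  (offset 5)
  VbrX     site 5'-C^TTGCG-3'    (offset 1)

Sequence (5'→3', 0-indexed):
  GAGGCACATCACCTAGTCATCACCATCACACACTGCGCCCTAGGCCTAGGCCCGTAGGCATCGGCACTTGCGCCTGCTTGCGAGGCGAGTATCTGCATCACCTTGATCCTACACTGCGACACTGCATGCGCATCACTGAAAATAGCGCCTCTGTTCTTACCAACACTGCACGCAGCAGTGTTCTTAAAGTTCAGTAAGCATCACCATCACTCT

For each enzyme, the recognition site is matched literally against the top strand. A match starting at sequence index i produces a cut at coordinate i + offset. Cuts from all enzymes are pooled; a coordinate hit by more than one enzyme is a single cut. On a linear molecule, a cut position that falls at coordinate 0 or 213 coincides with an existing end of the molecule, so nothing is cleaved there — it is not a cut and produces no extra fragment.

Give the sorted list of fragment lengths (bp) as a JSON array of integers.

Scan for sites:
  ZebIV CATCAC/0: at [6, 17, 23, 95, 130, 198, 204] ⇒ [6, 17, 23, 95, 130, 198, 204]
  YnoIII ACACTGC/0: at [29, 110, 118, 162] ⇒ [29, 110, 118, 162]
  OquV AGGC/3: at [1, 41, 47, 55, 82] ⇒ [4, 44, 50, 58, 85]
  AzqX TGTTCTTA/5: at [151, 178] ⇒ [156, 183]
  VbrX CTTGCG/1: at [66, 76] ⇒ [67, 77]

All cut coordinates (distinct, sorted): [4, 6, 17, 23, 29, 44, 50, 58, 67, 77, 85, 95, 110, 118, 130, 156, 162, 183, 198, 204]

Fragment lengths:
  [0,4): 4 bp
  [4,6): 2 bp
  [6,17): 11 bp
  [17,23): 6 bp
  [23,29): 6 bp
  [29,44): 15 bp
  [44,50): 6 bp
  [50,58): 8 bp
  [58,67): 9 bp
  [67,77): 10 bp
  [77,85): 8 bp
  [85,95): 10 bp
  [95,110): 15 bp
  [110,118): 8 bp
  [118,130): 12 bp
  [130,156): 26 bp
  [156,162): 6 bp
  [162,183): 21 bp
  [183,198): 15 bp
  [198,204): 6 bp
  [204,213): 9 bp

[2,4,6,6,6,6,6,8,8,8,9,9,10,10,11,12,15,15,15,21,26]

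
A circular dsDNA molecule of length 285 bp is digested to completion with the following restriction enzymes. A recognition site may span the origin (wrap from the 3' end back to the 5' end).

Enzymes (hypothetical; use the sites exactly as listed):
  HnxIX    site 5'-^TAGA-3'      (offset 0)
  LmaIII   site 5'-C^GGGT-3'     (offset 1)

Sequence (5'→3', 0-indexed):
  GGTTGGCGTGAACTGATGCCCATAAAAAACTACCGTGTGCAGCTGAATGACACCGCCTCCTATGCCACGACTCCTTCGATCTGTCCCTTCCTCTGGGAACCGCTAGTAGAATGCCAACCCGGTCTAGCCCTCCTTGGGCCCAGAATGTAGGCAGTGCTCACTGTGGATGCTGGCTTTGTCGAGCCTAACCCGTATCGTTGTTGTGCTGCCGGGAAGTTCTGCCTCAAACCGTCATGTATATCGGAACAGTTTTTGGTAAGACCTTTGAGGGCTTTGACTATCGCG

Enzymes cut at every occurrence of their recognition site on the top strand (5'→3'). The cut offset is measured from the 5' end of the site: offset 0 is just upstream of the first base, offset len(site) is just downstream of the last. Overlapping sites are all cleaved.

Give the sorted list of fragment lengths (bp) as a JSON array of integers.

Scan for sites:
  HnxIX (TAGA, off=0): starts [106] → cuts [106]
  LmaIII (CGGGT, off=1): starts [283] → cuts [284]

Pooled cuts: [106, 284]

Fragment lengths:
  106→284: 178 bp
  284→106 (wrap): 285-284+106 = 107 bp

[107,178]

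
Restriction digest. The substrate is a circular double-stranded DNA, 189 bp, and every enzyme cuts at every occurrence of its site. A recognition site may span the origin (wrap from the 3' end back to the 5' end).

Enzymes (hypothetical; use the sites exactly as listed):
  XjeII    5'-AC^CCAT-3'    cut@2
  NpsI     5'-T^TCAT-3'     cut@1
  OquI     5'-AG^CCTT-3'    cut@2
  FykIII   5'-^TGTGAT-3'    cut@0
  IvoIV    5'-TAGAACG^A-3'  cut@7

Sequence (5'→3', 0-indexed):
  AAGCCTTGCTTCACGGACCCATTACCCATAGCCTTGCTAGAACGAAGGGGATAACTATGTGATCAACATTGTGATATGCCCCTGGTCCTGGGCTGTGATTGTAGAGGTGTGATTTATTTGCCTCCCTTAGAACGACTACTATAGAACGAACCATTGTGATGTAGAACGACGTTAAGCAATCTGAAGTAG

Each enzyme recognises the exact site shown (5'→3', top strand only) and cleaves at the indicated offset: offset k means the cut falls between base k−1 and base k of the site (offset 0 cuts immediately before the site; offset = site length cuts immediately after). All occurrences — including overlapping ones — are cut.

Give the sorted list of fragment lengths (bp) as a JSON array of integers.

[6,6,7,12,13,13,14,14,14,15,24,24,27]

Site scan:
  XjeII (ACCCAT, off=2): starts [16, 23] → cuts [18, 25]
  NpsI (TTCAT, off=1): no sites
  OquI (AGCCTT, off=2): starts [1, 29] → cuts [3, 31]
  FykIII (TGTGAT, off=0): starts [57, 69, 93, 107, 154] → cuts [57, 69, 93, 107, 154]
  IvoIV (TAGAACGA, off=7): starts [37, 127, 141, 161] → cuts [44, 134, 148, 168]

Pooled cuts: [3, 18, 25, 31, 44, 57, 69, 93, 107, 134, 148, 154, 168]

Fragment lengths:
  3→18: 15 bp
  18→25: 7 bp
  25→31: 6 bp
  31→44: 13 bp
  44→57: 13 bp
  57→69: 12 bp
  69→93: 24 bp
  93→107: 14 bp
  107→134: 27 bp
  134→148: 14 bp
  148→154: 6 bp
  154→168: 14 bp
  168→3 (wrap): 189-168+3 = 24 bp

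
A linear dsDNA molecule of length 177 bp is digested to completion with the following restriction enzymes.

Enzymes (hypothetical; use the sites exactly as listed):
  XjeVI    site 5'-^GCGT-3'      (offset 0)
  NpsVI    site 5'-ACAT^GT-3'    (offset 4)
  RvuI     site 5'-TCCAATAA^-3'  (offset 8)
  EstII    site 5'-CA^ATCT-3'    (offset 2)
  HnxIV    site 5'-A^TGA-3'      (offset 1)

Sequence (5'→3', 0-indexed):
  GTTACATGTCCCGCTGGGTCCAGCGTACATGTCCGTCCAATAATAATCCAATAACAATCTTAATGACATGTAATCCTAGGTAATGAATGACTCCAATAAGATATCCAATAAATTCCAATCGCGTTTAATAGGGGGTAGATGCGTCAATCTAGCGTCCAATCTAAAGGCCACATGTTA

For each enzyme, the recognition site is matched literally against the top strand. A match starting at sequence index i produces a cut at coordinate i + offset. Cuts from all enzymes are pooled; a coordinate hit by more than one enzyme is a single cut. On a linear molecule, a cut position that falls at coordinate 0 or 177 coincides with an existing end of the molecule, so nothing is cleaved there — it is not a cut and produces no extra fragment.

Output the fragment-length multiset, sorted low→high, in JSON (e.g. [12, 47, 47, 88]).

[2,4,4,5,6,6,7,7,7,8,9,11,12,12,13,14,15,15,20]

Scan for sites:
  XjeVI GCGT/0: at [22, 120, 140, 151] ⇒ [22, 120, 140, 151]
  NpsVI ACATGT/4: at [3, 26, 65, 169] ⇒ [7, 30, 69, 173]
  RvuI TCCAATAA/8: at [35, 46, 91, 103] ⇒ [43, 54, 99, 111]
  EstII CAATCT/2: at [54, 144, 156] ⇒ [56, 146, 158]
  HnxIV ATGA/1: at [62, 82, 86] ⇒ [63, 83, 87]

Pooled cuts: [7, 22, 30, 43, 54, 56, 63, 69, 83, 87, 99, 111, 120, 140, 146, 151, 158, 173]

Fragments:
  [0,7): 7 bp
  [7,22): 15 bp
  [22,30): 8 bp
  [30,43): 13 bp
  [43,54): 11 bp
  [54,56): 2 bp
  [56,63): 7 bp
  [63,69): 6 bp
  [69,83): 14 bp
  [83,87): 4 bp
  [87,99): 12 bp
  [99,111): 12 bp
  [111,120): 9 bp
  [120,140): 20 bp
  [140,146): 6 bp
  [146,151): 5 bp
  [151,158): 7 bp
  [158,173): 15 bp
  [173,177): 4 bp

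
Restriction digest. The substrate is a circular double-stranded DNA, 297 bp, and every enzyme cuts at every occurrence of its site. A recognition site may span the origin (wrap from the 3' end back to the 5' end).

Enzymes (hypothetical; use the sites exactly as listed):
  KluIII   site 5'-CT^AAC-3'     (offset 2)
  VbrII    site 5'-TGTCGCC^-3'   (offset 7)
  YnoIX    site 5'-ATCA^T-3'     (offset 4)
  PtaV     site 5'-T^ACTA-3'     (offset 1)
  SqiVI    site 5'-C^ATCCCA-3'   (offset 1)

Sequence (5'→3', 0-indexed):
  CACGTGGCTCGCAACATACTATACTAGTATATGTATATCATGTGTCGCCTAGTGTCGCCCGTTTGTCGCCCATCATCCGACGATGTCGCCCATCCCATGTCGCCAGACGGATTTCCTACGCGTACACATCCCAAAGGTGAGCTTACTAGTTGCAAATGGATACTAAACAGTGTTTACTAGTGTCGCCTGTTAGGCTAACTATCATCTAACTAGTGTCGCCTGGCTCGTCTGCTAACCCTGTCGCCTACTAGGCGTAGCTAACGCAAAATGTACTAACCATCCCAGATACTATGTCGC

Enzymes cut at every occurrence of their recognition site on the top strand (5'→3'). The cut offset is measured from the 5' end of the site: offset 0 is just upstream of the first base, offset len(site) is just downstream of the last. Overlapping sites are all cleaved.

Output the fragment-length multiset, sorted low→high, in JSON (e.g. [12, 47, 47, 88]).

[1,1,3,3,4,5,5,8,9,9,9,10,11,11,12,12,12,13,13,13,13,14,15,16,17,17,18,23]

Scan for sites:
  KluIII CTAAC/2: at [194, 205, 231, 257, 272] ⇒ [196, 207, 233, 259, 274]
  VbrII TGTCGCC/7: at [42, 52, 63, 83, 97, 180, 213, 238, 291] ⇒ [1, 49, 59, 70, 90, 104, 187, 220, 245]
  YnoIX ATCAT/4: at [36, 71, 200] ⇒ [40, 75, 204]
  PtaV TACTA/1: at [16, 21, 143, 160, 174, 245, 270, 286] ⇒ [17, 22, 144, 161, 175, 246, 271, 287]
  SqiVI CATCCCA/1: at [90, 126, 277] ⇒ [91, 127, 278]

All cut coordinates (distinct, sorted): [1, 17, 22, 40, 49, 59, 70, 75, 90, 91, 104, 127, 144, 161, 175, 187, 196, 204, 207, 220, 233, 245, 246, 259, 271, 274, 278, 287]

Fragment lengths:
  1→17: 16 bp
  17→22: 5 bp
  22→40: 18 bp
  40→49: 9 bp
  49→59: 10 bp
  59→70: 11 bp
  70→75: 5 bp
  75→90: 15 bp
  90→91: 1 bp
  91→104: 13 bp
  104→127: 23 bp
  127→144: 17 bp
  144→161: 17 bp
  161→175: 14 bp
  175→187: 12 bp
  187→196: 9 bp
  196→204: 8 bp
  204→207: 3 bp
  207→220: 13 bp
  220→233: 13 bp
  233→245: 12 bp
  245→246: 1 bp
  246→259: 13 bp
  259→271: 12 bp
  271→274: 3 bp
  274→278: 4 bp
  278→287: 9 bp
  287→1 (wrap): 297-287+1 = 11 bp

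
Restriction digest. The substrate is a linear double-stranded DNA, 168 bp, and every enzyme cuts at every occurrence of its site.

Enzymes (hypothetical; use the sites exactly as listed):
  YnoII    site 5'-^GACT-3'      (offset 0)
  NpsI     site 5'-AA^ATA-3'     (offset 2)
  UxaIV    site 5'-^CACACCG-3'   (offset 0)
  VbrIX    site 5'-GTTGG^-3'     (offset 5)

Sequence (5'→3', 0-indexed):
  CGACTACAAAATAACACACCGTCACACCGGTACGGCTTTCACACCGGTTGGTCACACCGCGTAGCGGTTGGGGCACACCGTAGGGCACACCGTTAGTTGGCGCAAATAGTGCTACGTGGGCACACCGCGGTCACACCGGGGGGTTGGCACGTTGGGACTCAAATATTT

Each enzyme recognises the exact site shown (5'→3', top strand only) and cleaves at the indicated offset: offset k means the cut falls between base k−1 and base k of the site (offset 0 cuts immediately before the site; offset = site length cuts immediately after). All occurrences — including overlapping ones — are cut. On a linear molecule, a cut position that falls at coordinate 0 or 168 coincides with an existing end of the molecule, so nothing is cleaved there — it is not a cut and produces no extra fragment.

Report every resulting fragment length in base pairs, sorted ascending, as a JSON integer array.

Scan for sites:
  YnoII GACT/0: at [1, 155] ⇒ [1, 155]
  NpsI AAATA/2: at [8, 103, 160] ⇒ [10, 105, 162]
  UxaIV CACACCG/0: at [14, 22, 39, 52, 73, 85, 120, 131] ⇒ [14, 22, 39, 52, 73, 85, 120, 131]
  VbrIX GTTGG/5: at [46, 66, 95, 142, 150] ⇒ [51, 71, 100, 147, 155]

All cut coordinates (distinct, sorted): [1, 10, 14, 22, 39, 51, 52, 71, 73, 85, 100, 105, 120, 131, 147, 155, 162]

Fragment lengths:
  [0,1): 1 bp
  [1,10): 9 bp
  [10,14): 4 bp
  [14,22): 8 bp
  [22,39): 17 bp
  [39,51): 12 bp
  [51,52): 1 bp
  [52,71): 19 bp
  [71,73): 2 bp
  [73,85): 12 bp
  [85,100): 15 bp
  [100,105): 5 bp
  [105,120): 15 bp
  [120,131): 11 bp
  [131,147): 16 bp
  [147,155): 8 bp
  [155,162): 7 bp
  [162,168): 6 bp

[1,1,2,4,5,6,7,8,8,9,11,12,12,15,15,16,17,19]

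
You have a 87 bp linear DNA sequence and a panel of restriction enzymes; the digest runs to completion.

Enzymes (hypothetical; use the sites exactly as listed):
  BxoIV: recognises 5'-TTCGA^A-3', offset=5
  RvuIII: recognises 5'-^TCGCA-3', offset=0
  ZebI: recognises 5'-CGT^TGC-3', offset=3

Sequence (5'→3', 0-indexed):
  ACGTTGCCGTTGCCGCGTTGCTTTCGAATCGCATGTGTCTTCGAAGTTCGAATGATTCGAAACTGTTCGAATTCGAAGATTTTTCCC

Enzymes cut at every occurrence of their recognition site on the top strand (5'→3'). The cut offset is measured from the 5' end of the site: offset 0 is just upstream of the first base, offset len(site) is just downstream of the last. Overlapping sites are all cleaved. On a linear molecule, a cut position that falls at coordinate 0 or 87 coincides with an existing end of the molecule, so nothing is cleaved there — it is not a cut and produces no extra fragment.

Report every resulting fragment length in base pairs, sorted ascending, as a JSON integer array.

Site scan:
  BxoIV (TTCGAA, off=5): starts [22, 39, 46, 55, 65, 71] → cuts [27, 44, 51, 60, 70, 76]
  RvuIII (TCGCA, off=0): starts [28] → cuts [28]
  ZebI (CGTTGC, off=3): starts [1, 7, 15] → cuts [4, 10, 18]

All cut coordinates (distinct, sorted): [4, 10, 18, 27, 28, 44, 51, 60, 70, 76]

Fragment lengths:
  [0,4): 4 bp
  [4,10): 6 bp
  [10,18): 8 bp
  [18,27): 9 bp
  [27,28): 1 bp
  [28,44): 16 bp
  [44,51): 7 bp
  [51,60): 9 bp
  [60,70): 10 bp
  [70,76): 6 bp
  [76,87): 11 bp

[1,4,6,6,7,8,9,9,10,11,16]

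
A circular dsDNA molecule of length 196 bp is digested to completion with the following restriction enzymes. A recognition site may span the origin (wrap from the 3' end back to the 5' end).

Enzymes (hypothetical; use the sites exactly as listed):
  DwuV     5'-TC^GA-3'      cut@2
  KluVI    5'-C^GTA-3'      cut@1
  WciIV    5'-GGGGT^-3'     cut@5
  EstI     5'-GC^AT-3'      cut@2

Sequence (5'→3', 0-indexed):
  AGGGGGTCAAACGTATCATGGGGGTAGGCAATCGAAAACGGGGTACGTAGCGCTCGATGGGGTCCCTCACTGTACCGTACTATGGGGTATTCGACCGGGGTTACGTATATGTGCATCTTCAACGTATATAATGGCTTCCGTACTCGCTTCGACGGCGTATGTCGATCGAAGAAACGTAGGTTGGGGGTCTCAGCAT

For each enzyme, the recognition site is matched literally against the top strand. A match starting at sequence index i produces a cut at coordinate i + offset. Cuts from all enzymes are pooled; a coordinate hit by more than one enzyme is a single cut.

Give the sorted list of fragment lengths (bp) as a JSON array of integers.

Scan for sites:
  DwuV TCGA/2: at [31, 53, 90, 148, 161, 165] ⇒ [33, 55, 92, 150, 163, 167]
  KluVI CGTA/1: at [11, 45, 75, 103, 122, 138, 155, 174] ⇒ [12, 46, 76, 104, 123, 139, 156, 175]
  WciIV GGGGT/5: at [2, 20, 39, 58, 83, 96, 183] ⇒ [7, 25, 44, 63, 88, 101, 188]
  EstI GCAT/2: at [112, 192] ⇒ [114, 194]

All cut coordinates (distinct, sorted): [7, 12, 25, 33, 44, 46, 55, 63, 76, 88, 92, 101, 104, 114, 123, 139, 150, 156, 163, 167, 175, 188, 194]

Fragment lengths:
  7→12: 5 bp
  12→25: 13 bp
  25→33: 8 bp
  33→44: 11 bp
  44→46: 2 bp
  46→55: 9 bp
  55→63: 8 bp
  63→76: 13 bp
  76→88: 12 bp
  88→92: 4 bp
  92→101: 9 bp
  101→104: 3 bp
  104→114: 10 bp
  114→123: 9 bp
  123→139: 16 bp
  139→150: 11 bp
  150→156: 6 bp
  156→163: 7 bp
  163→167: 4 bp
  167→175: 8 bp
  175→188: 13 bp
  188→194: 6 bp
  194→7 (wrap): 196-194+7 = 9 bp

[2,3,4,4,5,6,6,7,8,8,8,9,9,9,9,10,11,11,12,13,13,13,16]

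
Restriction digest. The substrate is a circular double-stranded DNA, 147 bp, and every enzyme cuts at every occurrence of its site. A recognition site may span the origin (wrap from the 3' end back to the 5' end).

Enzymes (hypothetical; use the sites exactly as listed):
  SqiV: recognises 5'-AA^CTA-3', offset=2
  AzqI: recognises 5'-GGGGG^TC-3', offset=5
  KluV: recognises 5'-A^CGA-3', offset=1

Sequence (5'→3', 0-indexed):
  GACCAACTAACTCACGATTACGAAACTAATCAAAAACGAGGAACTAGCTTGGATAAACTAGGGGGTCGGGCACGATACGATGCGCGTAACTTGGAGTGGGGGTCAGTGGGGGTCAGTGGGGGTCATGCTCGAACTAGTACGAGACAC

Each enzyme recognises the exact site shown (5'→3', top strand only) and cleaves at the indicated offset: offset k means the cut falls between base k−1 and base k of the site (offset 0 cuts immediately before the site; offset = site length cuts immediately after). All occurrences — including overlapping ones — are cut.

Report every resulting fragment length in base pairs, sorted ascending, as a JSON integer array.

[5,5,6,6,7,7,7,7,8,8,10,10,11,11,14,25]

Scan for sites:
  SqiV (AACTA, off=2): starts [4, 23, 41, 55, 131] → cuts [6, 25, 43, 57, 133]
  AzqI (GGGGGTC, off=5): starts [60, 97, 107, 117] → cuts [65, 102, 112, 122]
  KluV (ACGA, off=1): starts [13, 19, 35, 71, 76, 138, 145] → cuts [14, 20, 36, 72, 77, 139, 146]

All cut coordinates (distinct, sorted): [6, 14, 20, 25, 36, 43, 57, 65, 72, 77, 102, 112, 122, 133, 139, 146]

Fragment lengths:
  6→14: 8 bp
  14→20: 6 bp
  20→25: 5 bp
  25→36: 11 bp
  36→43: 7 bp
  43→57: 14 bp
  57→65: 8 bp
  65→72: 7 bp
  72→77: 5 bp
  77→102: 25 bp
  102→112: 10 bp
  112→122: 10 bp
  122→133: 11 bp
  133→139: 6 bp
  139→146: 7 bp
  146→6 (wrap): 147-146+6 = 7 bp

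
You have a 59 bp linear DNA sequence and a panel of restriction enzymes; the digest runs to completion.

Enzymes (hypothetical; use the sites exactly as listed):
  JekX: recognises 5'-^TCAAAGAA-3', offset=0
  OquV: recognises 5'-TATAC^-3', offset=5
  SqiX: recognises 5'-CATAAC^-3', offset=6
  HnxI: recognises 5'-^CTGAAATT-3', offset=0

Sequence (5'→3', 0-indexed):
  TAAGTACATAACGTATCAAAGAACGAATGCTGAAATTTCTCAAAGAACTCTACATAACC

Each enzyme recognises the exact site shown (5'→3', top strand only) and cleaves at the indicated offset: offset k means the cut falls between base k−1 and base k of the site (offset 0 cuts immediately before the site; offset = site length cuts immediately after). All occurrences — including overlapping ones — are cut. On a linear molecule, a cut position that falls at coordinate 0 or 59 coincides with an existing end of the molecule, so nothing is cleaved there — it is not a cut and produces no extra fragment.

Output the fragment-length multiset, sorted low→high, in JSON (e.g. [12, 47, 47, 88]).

[1,3,10,12,14,19]

Scan for sites:
  JekX (TCAAAGAA, off=0): starts [15, 39] → cuts [15, 39]
  OquV (TATAC, off=5): no sites
  SqiX (CATAAC, off=6): starts [6, 52] → cuts [12, 58]
  HnxI (CTGAAATT, off=0): starts [29] → cuts [29]

Pooled cuts: [12, 15, 29, 39, 58]

Fragments:
  [0,12): 12 bp
  [12,15): 3 bp
  [15,29): 14 bp
  [29,39): 10 bp
  [39,58): 19 bp
  [58,59): 1 bp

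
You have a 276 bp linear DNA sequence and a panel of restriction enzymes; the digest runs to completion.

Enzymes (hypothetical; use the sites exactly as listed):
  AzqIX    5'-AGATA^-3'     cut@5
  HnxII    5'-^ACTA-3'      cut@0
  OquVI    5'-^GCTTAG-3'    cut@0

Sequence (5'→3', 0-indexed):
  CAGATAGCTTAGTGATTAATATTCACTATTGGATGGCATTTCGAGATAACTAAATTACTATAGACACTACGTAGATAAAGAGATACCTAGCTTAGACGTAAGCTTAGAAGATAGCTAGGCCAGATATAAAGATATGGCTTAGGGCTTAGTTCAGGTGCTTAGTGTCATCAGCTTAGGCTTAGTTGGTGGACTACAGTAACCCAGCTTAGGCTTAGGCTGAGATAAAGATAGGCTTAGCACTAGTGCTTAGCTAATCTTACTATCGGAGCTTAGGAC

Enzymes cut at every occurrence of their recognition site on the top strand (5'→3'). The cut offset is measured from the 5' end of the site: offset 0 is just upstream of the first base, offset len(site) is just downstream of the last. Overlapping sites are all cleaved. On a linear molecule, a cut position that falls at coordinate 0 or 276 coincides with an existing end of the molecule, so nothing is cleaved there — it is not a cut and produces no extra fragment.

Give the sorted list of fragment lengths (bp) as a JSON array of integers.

[1,2,4,6,6,6,6,6,7,7,8,8,8,9,9,9,12,12,12,13,13,13,14,14,14,15,18,24]

Scan for sites:
  AzqIX (AGATA, off=5): starts [1, 43, 72, 80, 108, 121, 129, 219, 225] → cuts [6, 48, 77, 85, 113, 126, 134, 224, 230]
  HnxII (ACTA, off=0): starts [24, 48, 56, 65, 189, 238, 258] → cuts [24, 48, 56, 65, 189, 238, 258]
  OquVI (GCTTAG, off=0): starts [6, 89, 101, 136, 143, 156, 170, 176, 203, 209, 231, 244, 267] → cuts [6, 89, 101, 136, 143, 156, 170, 176, 203, 209, 231, 244, 267]

All cut coordinates (distinct, sorted): [6, 24, 48, 56, 65, 77, 85, 89, 101, 113, 126, 134, 136, 143, 156, 170, 176, 189, 203, 209, 224, 230, 231, 238, 244, 258, 267]

Fragment lengths:
  [0,6): 6 bp
  [6,24): 18 bp
  [24,48): 24 bp
  [48,56): 8 bp
  [56,65): 9 bp
  [65,77): 12 bp
  [77,85): 8 bp
  [85,89): 4 bp
  [89,101): 12 bp
  [101,113): 12 bp
  [113,126): 13 bp
  [126,134): 8 bp
  [134,136): 2 bp
  [136,143): 7 bp
  [143,156): 13 bp
  [156,170): 14 bp
  [170,176): 6 bp
  [176,189): 13 bp
  [189,203): 14 bp
  [203,209): 6 bp
  [209,224): 15 bp
  [224,230): 6 bp
  [230,231): 1 bp
  [231,238): 7 bp
  [238,244): 6 bp
  [244,258): 14 bp
  [258,267): 9 bp
  [267,276): 9 bp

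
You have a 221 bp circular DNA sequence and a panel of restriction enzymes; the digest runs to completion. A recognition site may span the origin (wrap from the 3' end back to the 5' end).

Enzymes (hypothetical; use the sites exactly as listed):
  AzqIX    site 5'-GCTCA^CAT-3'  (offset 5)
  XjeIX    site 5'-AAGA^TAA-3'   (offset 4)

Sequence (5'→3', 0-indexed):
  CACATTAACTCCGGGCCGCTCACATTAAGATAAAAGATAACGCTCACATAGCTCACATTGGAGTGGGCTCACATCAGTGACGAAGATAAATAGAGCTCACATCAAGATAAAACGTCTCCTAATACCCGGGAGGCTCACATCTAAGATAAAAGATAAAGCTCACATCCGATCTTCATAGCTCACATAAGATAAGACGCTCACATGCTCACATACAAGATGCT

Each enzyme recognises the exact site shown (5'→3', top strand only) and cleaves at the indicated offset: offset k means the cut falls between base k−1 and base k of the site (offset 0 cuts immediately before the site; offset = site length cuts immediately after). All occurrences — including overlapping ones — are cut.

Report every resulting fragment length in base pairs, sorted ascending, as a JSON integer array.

[7,7,7,8,8,8,9,9,9,9,11,13,15,15,16,20,20,30]

Site scan:
  AzqIX (GCTCACAT, off=5): starts [17, 41, 50, 66, 94, 132, 157, 177, 195, 203, 218] → cuts [2, 22, 46, 55, 71, 99, 137, 162, 182, 200, 208]
  XjeIX (AAGATAA, off=4): starts [26, 33, 82, 103, 142, 149, 185] → cuts [30, 37, 86, 107, 146, 153, 189]

Pooled cuts: [2, 22, 30, 37, 46, 55, 71, 86, 99, 107, 137, 146, 153, 162, 182, 189, 200, 208]

Fragment lengths:
  2→22: 20 bp
  22→30: 8 bp
  30→37: 7 bp
  37→46: 9 bp
  46→55: 9 bp
  55→71: 16 bp
  71→86: 15 bp
  86→99: 13 bp
  99→107: 8 bp
  107→137: 30 bp
  137→146: 9 bp
  146→153: 7 bp
  153→162: 9 bp
  162→182: 20 bp
  182→189: 7 bp
  189→200: 11 bp
  200→208: 8 bp
  208→2 (wrap): 221-208+2 = 15 bp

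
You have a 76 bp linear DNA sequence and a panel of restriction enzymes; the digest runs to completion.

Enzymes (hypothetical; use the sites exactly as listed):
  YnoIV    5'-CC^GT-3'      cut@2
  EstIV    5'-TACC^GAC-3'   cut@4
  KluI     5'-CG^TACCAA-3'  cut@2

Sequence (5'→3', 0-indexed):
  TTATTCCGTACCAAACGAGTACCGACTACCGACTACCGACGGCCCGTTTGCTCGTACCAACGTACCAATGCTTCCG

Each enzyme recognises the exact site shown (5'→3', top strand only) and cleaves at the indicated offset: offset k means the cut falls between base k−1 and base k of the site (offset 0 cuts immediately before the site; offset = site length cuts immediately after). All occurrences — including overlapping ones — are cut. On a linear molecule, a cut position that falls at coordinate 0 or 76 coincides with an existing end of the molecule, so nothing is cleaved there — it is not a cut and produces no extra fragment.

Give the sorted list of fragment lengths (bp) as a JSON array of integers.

[1,7,7,7,8,8,9,14,15]

Site scan:
  YnoIV (CCGT, off=2): starts [5, 43] → cuts [7, 45]
  EstIV (TACCGAC, off=4): starts [19, 26, 33] → cuts [23, 30, 37]
  KluI (CGTACCAA, off=2): starts [6, 52, 60] → cuts [8, 54, 62]

Pooled cuts: [7, 8, 23, 30, 37, 45, 54, 62]

Fragment lengths:
  [0,7): 7 bp
  [7,8): 1 bp
  [8,23): 15 bp
  [23,30): 7 bp
  [30,37): 7 bp
  [37,45): 8 bp
  [45,54): 9 bp
  [54,62): 8 bp
  [62,76): 14 bp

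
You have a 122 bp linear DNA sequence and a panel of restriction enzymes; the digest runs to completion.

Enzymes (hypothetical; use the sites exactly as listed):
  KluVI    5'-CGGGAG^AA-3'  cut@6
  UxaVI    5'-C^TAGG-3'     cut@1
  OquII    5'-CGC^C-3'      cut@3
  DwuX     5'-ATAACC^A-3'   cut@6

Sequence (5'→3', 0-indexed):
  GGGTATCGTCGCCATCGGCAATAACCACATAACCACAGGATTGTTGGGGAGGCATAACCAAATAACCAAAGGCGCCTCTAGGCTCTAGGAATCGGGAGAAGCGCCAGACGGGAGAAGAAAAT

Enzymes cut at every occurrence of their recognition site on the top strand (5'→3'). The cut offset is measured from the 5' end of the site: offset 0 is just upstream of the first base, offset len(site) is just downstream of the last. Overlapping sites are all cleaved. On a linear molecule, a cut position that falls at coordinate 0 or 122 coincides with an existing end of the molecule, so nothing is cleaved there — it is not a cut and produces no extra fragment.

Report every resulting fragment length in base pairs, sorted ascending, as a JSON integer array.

[3,6,7,8,8,8,8,10,12,13,14,25]

Site scan:
  KluVI (CGGGAGAA, off=6): starts [92, 108] → cuts [98, 114]
  UxaVI (CTAGG, off=1): starts [77, 84] → cuts [78, 85]
  OquII (CGCC, off=3): starts [9, 72, 101] → cuts [12, 75, 104]
  DwuX (ATAACCA, off=6): starts [20, 28, 53, 61] → cuts [26, 34, 59, 67]

Pooled cuts: [12, 26, 34, 59, 67, 75, 78, 85, 98, 104, 114]

Fragment lengths:
  [0,12): 12 bp
  [12,26): 14 bp
  [26,34): 8 bp
  [34,59): 25 bp
  [59,67): 8 bp
  [67,75): 8 bp
  [75,78): 3 bp
  [78,85): 7 bp
  [85,98): 13 bp
  [98,104): 6 bp
  [104,114): 10 bp
  [114,122): 8 bp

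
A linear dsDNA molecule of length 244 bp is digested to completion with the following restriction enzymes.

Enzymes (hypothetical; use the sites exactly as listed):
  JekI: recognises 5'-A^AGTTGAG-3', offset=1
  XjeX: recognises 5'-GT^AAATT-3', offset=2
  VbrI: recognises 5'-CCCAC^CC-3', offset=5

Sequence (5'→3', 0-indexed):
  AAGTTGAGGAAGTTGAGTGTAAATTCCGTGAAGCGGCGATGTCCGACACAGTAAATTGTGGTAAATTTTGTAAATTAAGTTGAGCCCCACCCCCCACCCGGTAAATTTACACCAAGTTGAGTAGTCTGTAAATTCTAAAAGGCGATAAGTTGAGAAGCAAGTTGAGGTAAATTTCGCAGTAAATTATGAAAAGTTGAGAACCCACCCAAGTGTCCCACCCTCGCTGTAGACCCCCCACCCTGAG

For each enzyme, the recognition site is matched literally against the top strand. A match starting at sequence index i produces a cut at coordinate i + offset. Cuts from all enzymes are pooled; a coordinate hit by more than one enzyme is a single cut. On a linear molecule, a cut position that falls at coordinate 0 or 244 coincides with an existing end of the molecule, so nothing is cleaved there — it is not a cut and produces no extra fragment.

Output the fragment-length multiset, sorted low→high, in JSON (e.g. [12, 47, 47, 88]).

[1,5,6,6,7,9,9,9,10,10,11,12,12,12,13,13,14,15,18,20,32]

Scan for sites:
  JekI AAGTTGAG/1: at [0, 9, 76, 113, 146, 158, 190] ⇒ [1, 10, 77, 114, 147, 159, 191]
  XjeX GTAAATT/2: at [18, 50, 60, 69, 100, 127, 166, 178] ⇒ [20, 52, 62, 71, 102, 129, 168, 180]
  VbrI CCCACCC/5: at [85, 92, 200, 213, 233] ⇒ [90, 97, 205, 218, 238]

Pooled cuts: [1, 10, 20, 52, 62, 71, 77, 90, 97, 102, 114, 129, 147, 159, 168, 180, 191, 205, 218, 238]

Fragment lengths:
  [0,1): 1 bp
  [1,10): 9 bp
  [10,20): 10 bp
  [20,52): 32 bp
  [52,62): 10 bp
  [62,71): 9 bp
  [71,77): 6 bp
  [77,90): 13 bp
  [90,97): 7 bp
  [97,102): 5 bp
  [102,114): 12 bp
  [114,129): 15 bp
  [129,147): 18 bp
  [147,159): 12 bp
  [159,168): 9 bp
  [168,180): 12 bp
  [180,191): 11 bp
  [191,205): 14 bp
  [205,218): 13 bp
  [218,238): 20 bp
  [238,244): 6 bp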